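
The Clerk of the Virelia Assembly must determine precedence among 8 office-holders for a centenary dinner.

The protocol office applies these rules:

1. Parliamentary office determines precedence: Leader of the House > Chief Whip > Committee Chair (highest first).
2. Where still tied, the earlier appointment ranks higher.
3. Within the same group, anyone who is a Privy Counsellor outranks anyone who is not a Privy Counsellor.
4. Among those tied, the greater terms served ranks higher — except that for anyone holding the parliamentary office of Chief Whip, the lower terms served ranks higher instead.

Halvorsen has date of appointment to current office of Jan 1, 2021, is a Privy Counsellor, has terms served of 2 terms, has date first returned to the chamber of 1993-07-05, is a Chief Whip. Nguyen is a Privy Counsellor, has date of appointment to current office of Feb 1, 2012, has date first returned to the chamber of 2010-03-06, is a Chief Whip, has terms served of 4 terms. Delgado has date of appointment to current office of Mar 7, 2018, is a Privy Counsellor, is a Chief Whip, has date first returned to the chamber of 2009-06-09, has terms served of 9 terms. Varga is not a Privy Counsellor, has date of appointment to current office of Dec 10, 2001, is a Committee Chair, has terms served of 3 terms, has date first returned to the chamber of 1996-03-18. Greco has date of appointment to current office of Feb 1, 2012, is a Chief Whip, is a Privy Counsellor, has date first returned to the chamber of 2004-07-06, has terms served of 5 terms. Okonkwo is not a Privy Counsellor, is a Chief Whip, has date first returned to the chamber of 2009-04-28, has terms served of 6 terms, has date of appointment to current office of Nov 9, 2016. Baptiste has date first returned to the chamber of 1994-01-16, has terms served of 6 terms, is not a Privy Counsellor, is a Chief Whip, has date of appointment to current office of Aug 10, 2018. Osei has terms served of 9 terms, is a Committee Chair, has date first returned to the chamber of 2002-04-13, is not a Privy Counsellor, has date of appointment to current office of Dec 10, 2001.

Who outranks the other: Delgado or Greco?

By parliamentary office: Nguyen, Greco, Okonkwo, Delgado, Baptiste and Halvorsen (Chief Whip); then Osei and Varga (Committee Chair).
Among Nguyen, Greco, Okonkwo, Delgado, Baptiste and Halvorsen, by date of appointment to current office (earlier first): Nguyen and Greco (Feb 1, 2012) before Okonkwo (Nov 9, 2016) before Delgado (Mar 7, 2018) before Baptiste (Aug 10, 2018) before Halvorsen (Jan 1, 2021).
Nguyen and Greco are each a Privy Counsellor, so the next rule applies.
Among Nguyen and Greco, by terms served (lower first) (reversed rule for this group): Nguyen (4 terms) before Greco (5 terms).
Osei and Varga both have date of appointment to current office Dec 10, 2001, so the next rule applies.
Osei and Varga are each not a Privy Counsellor, so the next rule applies.
Among Osei and Varga, by terms served (higher first): Osei (9 terms) before Varga (3 terms).
So Greco takes precedence.

Greco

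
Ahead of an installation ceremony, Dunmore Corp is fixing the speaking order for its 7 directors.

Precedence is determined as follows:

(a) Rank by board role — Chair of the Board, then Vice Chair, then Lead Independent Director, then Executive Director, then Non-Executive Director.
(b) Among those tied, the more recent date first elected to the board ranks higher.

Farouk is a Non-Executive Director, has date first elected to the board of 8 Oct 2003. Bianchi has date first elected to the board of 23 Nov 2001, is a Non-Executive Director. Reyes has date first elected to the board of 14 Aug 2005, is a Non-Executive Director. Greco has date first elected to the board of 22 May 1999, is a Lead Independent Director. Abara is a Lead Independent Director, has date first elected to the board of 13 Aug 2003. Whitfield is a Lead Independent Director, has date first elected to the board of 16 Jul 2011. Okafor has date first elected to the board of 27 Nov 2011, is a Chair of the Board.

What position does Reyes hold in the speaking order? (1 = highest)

5

By board role: Okafor (Chair of the Board); then Whitfield, Abara and Greco (Lead Independent Director); then Reyes, Farouk and Bianchi (Non-Executive Director).
Among Whitfield, Abara and Greco, by date first elected to the board (later first): Whitfield (16 Jul 2011) before Abara (13 Aug 2003) before Greco (22 May 1999).
Among Reyes, Farouk and Bianchi, by date first elected to the board (later first): Reyes (14 Aug 2005) before Farouk (8 Oct 2003) before Bianchi (23 Nov 2001).
Order: Okafor, Whitfield, Abara, Greco, Reyes, Farouk, Bianchi. So position 5.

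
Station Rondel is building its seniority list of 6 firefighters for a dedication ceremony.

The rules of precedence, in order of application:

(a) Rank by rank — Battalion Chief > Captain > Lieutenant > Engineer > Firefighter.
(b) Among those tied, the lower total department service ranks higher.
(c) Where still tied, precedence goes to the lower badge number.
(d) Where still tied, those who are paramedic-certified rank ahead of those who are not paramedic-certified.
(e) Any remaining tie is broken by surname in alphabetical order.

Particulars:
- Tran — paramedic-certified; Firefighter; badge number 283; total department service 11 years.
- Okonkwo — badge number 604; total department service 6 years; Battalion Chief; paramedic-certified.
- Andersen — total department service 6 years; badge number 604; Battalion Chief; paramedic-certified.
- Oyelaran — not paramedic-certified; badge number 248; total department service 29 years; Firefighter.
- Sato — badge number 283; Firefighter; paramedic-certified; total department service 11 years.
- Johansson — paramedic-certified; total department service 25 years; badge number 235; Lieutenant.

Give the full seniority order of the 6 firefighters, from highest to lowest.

Andersen, Okonkwo, Johansson, Sato, Tran, Oyelaran

By rank: Andersen and Okonkwo (Battalion Chief); then Johansson (Lieutenant); then Sato, Tran and Oyelaran (Firefighter).
Andersen and Okonkwo both have total department service 6 years, so the next rule applies.
Andersen and Okonkwo both have badge number 604, so the next rule applies.
Andersen and Okonkwo are each paramedic-certified, so the next rule applies.
Among Andersen and Okonkwo, alphabetically by surname: Andersen before Okonkwo.
Among Sato, Tran and Oyelaran, by total department service (lower first): Sato and Tran (11 years) before Oyelaran (29 years).
Sato and Tran both have badge number 283, so the next rule applies.
Sato and Tran are each paramedic-certified, so the next rule applies.
Among Sato and Tran, alphabetically by surname: Sato before Tran.
Full order: Andersen, Okonkwo, Johansson, Sato, Tran, Oyelaran.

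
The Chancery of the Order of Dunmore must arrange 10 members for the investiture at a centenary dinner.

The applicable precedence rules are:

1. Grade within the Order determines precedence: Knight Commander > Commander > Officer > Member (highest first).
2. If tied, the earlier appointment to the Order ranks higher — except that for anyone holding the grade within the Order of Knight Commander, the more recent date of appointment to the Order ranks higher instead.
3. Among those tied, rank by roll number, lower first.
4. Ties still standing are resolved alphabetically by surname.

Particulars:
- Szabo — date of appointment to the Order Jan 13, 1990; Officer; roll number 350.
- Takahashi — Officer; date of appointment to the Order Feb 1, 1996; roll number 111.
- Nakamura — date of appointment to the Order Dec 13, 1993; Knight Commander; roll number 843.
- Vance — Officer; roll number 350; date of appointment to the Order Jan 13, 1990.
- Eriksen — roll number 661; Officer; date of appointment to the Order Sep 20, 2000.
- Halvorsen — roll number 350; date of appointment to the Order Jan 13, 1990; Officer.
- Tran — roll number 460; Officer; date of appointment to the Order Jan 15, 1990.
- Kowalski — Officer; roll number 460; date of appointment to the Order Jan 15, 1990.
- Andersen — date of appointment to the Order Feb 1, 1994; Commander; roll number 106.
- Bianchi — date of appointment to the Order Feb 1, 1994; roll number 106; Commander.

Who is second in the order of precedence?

By grade within the Order: Nakamura (Knight Commander); then Andersen and Bianchi (Commander); then Halvorsen, Szabo, Vance, Kowalski, Tran, Takahashi and Eriksen (Officer).
Andersen and Bianchi both have date of appointment to the Order Feb 1, 1994, so the next rule applies.
Andersen and Bianchi both have roll number 106, so the next rule applies.
Among Andersen and Bianchi, alphabetically by surname: Andersen before Bianchi.
Among Halvorsen, Szabo, Vance, Kowalski, Tran, Takahashi and Eriksen, by date of appointment to the Order (earlier first): Halvorsen, Szabo and Vance (Jan 13, 1990) before Kowalski and Tran (Jan 15, 1990) before Takahashi (Feb 1, 1996) before Eriksen (Sep 20, 2000).
Halvorsen, Szabo and Vance all have roll number 350, so the next rule applies.
Among Halvorsen, Szabo and Vance, alphabetically by surname: Halvorsen before Szabo before Vance.
Kowalski and Tran both have roll number 460, so the next rule applies.
Among Kowalski and Tran, alphabetically by surname: Kowalski before Tran.
Order: Nakamura, Andersen, Bianchi, Halvorsen, Szabo, Vance, Kowalski, Tran, Takahashi, Eriksen.

Andersen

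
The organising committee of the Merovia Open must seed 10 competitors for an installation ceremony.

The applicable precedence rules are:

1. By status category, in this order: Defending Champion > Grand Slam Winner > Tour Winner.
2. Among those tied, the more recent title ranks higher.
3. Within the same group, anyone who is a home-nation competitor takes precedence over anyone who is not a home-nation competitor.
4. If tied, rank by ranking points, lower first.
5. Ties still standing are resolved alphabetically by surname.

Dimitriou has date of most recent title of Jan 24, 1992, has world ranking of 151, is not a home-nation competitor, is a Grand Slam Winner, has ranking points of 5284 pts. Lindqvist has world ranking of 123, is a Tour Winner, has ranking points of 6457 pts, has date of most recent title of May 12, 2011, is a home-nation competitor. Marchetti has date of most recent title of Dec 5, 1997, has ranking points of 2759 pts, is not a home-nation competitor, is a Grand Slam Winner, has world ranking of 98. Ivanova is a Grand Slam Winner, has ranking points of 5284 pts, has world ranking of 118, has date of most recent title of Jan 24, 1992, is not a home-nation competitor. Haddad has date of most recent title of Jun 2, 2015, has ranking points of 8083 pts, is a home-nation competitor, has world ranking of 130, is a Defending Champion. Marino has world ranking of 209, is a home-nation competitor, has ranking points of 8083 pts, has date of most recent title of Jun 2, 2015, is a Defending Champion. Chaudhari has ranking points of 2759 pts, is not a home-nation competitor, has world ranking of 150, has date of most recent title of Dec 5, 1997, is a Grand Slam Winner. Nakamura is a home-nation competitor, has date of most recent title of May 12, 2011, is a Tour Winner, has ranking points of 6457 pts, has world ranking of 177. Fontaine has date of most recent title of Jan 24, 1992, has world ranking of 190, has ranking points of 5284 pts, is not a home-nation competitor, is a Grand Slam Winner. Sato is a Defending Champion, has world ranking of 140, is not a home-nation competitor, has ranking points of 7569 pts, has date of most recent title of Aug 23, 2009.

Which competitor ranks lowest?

Nakamura

By status category: Haddad, Marino and Sato (Defending Champion); then Chaudhari, Marchetti, Dimitriou, Fontaine and Ivanova (Grand Slam Winner); then Lindqvist and Nakamura (Tour Winner).
Among Haddad, Marino and Sato, by date of most recent title (later first): Haddad and Marino (Jun 2, 2015) before Sato (Aug 23, 2009).
Haddad and Marino are each a home-nation competitor, so the next rule applies.
Haddad and Marino both have ranking points 8083 pts, so the next rule applies.
Among Haddad and Marino, alphabetically by surname: Haddad before Marino.
Among Chaudhari, Marchetti, Dimitriou, Fontaine and Ivanova, by date of most recent title (later first): Chaudhari and Marchetti (Dec 5, 1997) before Dimitriou, Fontaine and Ivanova (Jan 24, 1992).
Chaudhari and Marchetti are each not a home-nation competitor, so the next rule applies.
Chaudhari and Marchetti both have ranking points 2759 pts, so the next rule applies.
Among Chaudhari and Marchetti, alphabetically by surname: Chaudhari before Marchetti.
Dimitriou, Fontaine and Ivanova are each not a home-nation competitor, so the next rule applies.
Dimitriou, Fontaine and Ivanova all have ranking points 5284 pts, so the next rule applies.
Among Dimitriou, Fontaine and Ivanova, alphabetically by surname: Dimitriou before Fontaine before Ivanova.
Lindqvist and Nakamura both have date of most recent title May 12, 2011, so the next rule applies.
Lindqvist and Nakamura are each a home-nation competitor, so the next rule applies.
Lindqvist and Nakamura both have ranking points 6457 pts, so the next rule applies.
Among Lindqvist and Nakamura, alphabetically by surname: Lindqvist before Nakamura.
Order: Haddad, Marino, Sato, Chaudhari, Marchetti, Dimitriou, Fontaine, Ivanova, Lindqvist, Nakamura.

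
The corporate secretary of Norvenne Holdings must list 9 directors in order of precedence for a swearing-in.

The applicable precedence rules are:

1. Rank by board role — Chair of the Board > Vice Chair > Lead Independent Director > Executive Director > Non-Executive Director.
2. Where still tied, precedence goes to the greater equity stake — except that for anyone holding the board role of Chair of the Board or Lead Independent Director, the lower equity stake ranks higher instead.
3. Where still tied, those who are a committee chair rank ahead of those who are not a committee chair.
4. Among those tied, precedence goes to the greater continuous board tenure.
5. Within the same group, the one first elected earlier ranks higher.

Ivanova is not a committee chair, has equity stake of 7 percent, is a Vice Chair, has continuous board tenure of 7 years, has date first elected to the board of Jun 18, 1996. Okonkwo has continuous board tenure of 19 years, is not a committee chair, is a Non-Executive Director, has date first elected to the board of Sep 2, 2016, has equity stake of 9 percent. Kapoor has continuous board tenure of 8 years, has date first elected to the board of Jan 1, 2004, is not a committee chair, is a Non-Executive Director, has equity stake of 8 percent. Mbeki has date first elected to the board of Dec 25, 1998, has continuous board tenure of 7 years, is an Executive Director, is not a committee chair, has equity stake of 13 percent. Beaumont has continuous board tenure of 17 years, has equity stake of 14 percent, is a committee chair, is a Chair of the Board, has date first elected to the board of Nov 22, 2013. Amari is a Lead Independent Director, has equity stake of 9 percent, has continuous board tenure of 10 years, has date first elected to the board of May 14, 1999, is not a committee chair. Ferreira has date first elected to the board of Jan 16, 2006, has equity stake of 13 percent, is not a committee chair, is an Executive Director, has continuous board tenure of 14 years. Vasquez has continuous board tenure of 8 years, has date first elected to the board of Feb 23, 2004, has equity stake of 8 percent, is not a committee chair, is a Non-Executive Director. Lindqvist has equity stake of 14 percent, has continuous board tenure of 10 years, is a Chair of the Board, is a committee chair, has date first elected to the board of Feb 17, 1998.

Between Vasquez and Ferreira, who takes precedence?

By board role: Beaumont and Lindqvist (Chair of the Board); then Ivanova (Vice Chair); then Amari (Lead Independent Director); then Ferreira and Mbeki (Executive Director); then Okonkwo, Kapoor and Vasquez (Non-Executive Director).
Beaumont and Lindqvist both have equity stake 14 percent, so the next rule applies.
Beaumont and Lindqvist are each a committee chair, so the next rule applies.
Among Beaumont and Lindqvist, by continuous board tenure (higher first): Beaumont (17 years) before Lindqvist (10 years).
Ferreira and Mbeki both have equity stake 13 percent, so the next rule applies.
Ferreira and Mbeki are each not a committee chair, so the next rule applies.
Among Ferreira and Mbeki, by continuous board tenure (higher first): Ferreira (14 years) before Mbeki (7 years).
Among Okonkwo, Kapoor and Vasquez, by equity stake (higher first): Okonkwo (9 percent) before Kapoor and Vasquez (8 percent).
Kapoor and Vasquez are each not a committee chair, so the next rule applies.
Kapoor and Vasquez both have continuous board tenure 8 years, so the next rule applies.
Among Kapoor and Vasquez, by date first elected to the board (earlier first): Kapoor (Jan 1, 2004) before Vasquez (Feb 23, 2004).
So Ferreira takes precedence.

Ferreira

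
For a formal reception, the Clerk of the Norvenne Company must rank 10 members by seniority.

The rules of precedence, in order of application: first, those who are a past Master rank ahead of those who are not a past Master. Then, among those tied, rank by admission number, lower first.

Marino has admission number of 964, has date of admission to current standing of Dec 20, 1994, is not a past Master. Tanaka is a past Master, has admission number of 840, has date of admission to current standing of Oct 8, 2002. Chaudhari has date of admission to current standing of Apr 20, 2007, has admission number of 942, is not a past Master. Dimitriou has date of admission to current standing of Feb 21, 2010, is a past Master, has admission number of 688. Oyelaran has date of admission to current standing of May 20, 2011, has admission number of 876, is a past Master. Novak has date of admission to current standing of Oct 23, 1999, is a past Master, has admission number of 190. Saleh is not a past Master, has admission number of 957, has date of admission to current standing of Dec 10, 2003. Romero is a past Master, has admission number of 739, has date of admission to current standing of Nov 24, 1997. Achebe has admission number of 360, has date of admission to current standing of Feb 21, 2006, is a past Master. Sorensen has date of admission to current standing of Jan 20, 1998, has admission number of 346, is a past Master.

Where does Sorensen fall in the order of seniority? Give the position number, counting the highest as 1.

2

By the first rule: Novak, Sorensen, Achebe, Dimitriou, Romero, Tanaka and Oyelaran (each a past Master); then Chaudhari, Saleh and Marino (each not a past Master).
Among Novak, Sorensen, Achebe, Dimitriou, Romero, Tanaka and Oyelaran, by admission number (lower first): Novak (190) before Sorensen (346) before Achebe (360) before Dimitriou (688) before Romero (739) before Tanaka (840) before Oyelaran (876).
Among Chaudhari, Saleh and Marino, by admission number (lower first): Chaudhari (942) before Saleh (957) before Marino (964).
Order: Novak, Sorensen, Achebe, Dimitriou, Romero, Tanaka, Oyelaran, Chaudhari, Saleh, Marino. So position 2.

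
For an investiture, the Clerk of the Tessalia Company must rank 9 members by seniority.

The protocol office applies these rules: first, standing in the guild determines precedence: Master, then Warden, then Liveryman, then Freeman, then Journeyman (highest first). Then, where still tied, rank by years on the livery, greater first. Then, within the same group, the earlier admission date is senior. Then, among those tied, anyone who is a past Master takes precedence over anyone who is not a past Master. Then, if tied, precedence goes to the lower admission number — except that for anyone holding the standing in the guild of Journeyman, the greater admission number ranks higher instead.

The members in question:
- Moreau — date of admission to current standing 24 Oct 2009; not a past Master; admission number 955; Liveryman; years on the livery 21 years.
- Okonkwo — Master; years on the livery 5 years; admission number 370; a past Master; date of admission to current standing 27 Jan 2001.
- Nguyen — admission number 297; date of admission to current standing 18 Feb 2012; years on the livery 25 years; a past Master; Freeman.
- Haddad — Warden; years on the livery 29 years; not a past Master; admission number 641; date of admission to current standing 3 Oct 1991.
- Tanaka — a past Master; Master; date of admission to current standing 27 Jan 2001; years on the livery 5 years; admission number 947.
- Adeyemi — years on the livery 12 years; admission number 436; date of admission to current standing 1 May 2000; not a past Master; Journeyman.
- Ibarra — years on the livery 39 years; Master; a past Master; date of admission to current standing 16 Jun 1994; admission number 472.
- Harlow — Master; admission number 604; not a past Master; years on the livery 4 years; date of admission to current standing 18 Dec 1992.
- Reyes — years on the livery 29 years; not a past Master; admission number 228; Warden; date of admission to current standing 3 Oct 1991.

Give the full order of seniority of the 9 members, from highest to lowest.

By standing in the guild: Ibarra, Okonkwo, Tanaka and Harlow (Master); then Reyes and Haddad (Warden); then Moreau (Liveryman); then Nguyen (Freeman); then Adeyemi (Journeyman).
Among Ibarra, Okonkwo, Tanaka and Harlow, by years on the livery (higher first): Ibarra (39 years) before Okonkwo and Tanaka (5 years) before Harlow (4 years).
Okonkwo and Tanaka both have date of admission to current standing 27 Jan 2001, so the next rule applies.
Okonkwo and Tanaka are each a past Master, so the next rule applies.
Among Okonkwo and Tanaka, by admission number (lower first): Okonkwo (370) before Tanaka (947).
Reyes and Haddad both have years on the livery 29 years, so the next rule applies.
Reyes and Haddad both have date of admission to current standing 3 Oct 1991, so the next rule applies.
Reyes and Haddad are each not a past Master, so the next rule applies.
Among Reyes and Haddad, by admission number (lower first): Reyes (228) before Haddad (641).
Full order: Ibarra, Okonkwo, Tanaka, Harlow, Reyes, Haddad, Moreau, Nguyen, Adeyemi.

Ibarra, Okonkwo, Tanaka, Harlow, Reyes, Haddad, Moreau, Nguyen, Adeyemi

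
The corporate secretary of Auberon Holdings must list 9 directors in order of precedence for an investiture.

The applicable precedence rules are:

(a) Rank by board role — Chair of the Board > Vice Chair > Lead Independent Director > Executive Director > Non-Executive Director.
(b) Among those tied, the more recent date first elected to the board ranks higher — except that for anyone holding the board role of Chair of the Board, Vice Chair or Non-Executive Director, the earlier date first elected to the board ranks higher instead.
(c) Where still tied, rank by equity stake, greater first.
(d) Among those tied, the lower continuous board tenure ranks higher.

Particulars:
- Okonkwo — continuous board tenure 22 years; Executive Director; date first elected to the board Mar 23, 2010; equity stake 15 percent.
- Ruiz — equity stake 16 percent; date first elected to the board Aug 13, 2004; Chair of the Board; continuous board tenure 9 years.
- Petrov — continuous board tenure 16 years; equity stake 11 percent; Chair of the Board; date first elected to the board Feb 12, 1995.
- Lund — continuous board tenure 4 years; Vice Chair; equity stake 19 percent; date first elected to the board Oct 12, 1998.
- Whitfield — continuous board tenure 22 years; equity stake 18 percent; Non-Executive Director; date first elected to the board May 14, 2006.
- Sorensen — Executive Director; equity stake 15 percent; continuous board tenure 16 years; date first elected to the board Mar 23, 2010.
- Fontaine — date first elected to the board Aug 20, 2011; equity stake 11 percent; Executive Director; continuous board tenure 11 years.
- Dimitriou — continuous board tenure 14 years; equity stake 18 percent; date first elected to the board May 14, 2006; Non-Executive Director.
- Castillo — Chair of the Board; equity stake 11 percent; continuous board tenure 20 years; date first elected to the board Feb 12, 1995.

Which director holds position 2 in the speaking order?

By board role: Petrov, Castillo and Ruiz (Chair of the Board); then Lund (Vice Chair); then Fontaine, Sorensen and Okonkwo (Executive Director); then Dimitriou and Whitfield (Non-Executive Director).
Among Petrov, Castillo and Ruiz, by date first elected to the board (earlier first) (reversed rule for this group): Petrov and Castillo (Feb 12, 1995) before Ruiz (Aug 13, 2004).
Petrov and Castillo both have equity stake 11 percent, so the next rule applies.
Among Petrov and Castillo, by continuous board tenure (lower first): Petrov (16 years) before Castillo (20 years).
Among Fontaine, Sorensen and Okonkwo, by date first elected to the board (later first): Fontaine (Aug 20, 2011) before Sorensen and Okonkwo (Mar 23, 2010).
Sorensen and Okonkwo both have equity stake 15 percent, so the next rule applies.
Among Sorensen and Okonkwo, by continuous board tenure (lower first): Sorensen (16 years) before Okonkwo (22 years).
Dimitriou and Whitfield both have date first elected to the board May 14, 2006, so the next rule applies.
Dimitriou and Whitfield both have equity stake 18 percent, so the next rule applies.
Among Dimitriou and Whitfield, by continuous board tenure (lower first): Dimitriou (14 years) before Whitfield (22 years).
Order: Petrov, Castillo, Ruiz, Lund, Fontaine, Sorensen, Okonkwo, Dimitriou, Whitfield.

Castillo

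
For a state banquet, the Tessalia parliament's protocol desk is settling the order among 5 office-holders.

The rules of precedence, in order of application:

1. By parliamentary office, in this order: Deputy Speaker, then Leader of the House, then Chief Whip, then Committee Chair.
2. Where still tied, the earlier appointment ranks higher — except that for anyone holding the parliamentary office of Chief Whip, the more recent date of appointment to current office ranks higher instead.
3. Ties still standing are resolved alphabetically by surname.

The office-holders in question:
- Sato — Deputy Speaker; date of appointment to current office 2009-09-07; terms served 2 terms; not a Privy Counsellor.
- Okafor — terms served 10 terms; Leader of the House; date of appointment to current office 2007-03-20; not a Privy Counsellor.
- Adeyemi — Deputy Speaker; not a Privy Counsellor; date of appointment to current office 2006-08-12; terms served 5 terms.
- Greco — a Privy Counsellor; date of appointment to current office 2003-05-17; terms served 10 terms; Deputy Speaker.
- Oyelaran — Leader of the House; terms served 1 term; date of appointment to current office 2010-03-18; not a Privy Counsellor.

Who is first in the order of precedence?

Greco

By parliamentary office: Greco, Adeyemi and Sato (Deputy Speaker); then Okafor and Oyelaran (Leader of the House).
Among Greco, Adeyemi and Sato, by date of appointment to current office (earlier first): Greco (2003-05-17) before Adeyemi (2006-08-12) before Sato (2009-09-07).
Among Okafor and Oyelaran, by date of appointment to current office (earlier first): Okafor (2007-03-20) before Oyelaran (2010-03-18).
Order: Greco, Adeyemi, Sato, Okafor, Oyelaran.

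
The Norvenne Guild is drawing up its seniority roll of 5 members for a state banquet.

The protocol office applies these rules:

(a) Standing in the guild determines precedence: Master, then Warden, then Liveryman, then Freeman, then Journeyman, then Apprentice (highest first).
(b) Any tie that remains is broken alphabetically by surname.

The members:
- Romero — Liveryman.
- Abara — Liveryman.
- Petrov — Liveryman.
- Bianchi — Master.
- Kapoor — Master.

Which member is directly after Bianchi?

By standing in the guild: Bianchi and Kapoor (Master); then Abara, Petrov and Romero (Liveryman).
Among Bianchi and Kapoor, alphabetically by surname: Bianchi before Kapoor.
Among Abara, Petrov and Romero, alphabetically by surname: Abara before Petrov before Romero.
Order: Bianchi, Kapoor, Abara, Petrov, Romero.

Kapoor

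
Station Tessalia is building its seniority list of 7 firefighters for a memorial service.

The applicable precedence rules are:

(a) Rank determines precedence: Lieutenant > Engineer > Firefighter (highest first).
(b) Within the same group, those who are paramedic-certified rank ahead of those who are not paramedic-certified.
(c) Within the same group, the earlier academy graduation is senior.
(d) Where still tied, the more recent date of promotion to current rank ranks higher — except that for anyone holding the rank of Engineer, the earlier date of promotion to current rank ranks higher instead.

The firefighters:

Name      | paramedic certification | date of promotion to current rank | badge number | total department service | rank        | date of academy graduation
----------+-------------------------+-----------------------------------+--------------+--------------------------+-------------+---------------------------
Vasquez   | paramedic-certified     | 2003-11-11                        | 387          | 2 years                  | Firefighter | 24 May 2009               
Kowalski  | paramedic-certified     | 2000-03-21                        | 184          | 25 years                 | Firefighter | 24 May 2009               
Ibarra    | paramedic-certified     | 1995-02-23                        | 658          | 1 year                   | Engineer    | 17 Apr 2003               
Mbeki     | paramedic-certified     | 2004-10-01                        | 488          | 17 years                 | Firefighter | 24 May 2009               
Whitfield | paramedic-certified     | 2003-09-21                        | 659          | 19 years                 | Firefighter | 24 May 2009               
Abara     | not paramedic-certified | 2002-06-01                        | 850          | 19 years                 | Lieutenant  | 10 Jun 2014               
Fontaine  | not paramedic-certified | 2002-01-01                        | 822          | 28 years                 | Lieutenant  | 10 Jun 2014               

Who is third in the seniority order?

By rank: Abara and Fontaine (Lieutenant); then Ibarra (Engineer); then Mbeki, Vasquez, Whitfield and Kowalski (Firefighter).
Abara and Fontaine are each not paramedic-certified, so the next rule applies.
Abara and Fontaine both have date of academy graduation 10 Jun 2014, so the next rule applies.
Among Abara and Fontaine, by date of promotion to current rank (later first): Abara (2002-06-01) before Fontaine (2002-01-01).
Mbeki, Vasquez, Whitfield and Kowalski are each paramedic-certified, so the next rule applies.
Mbeki, Vasquez, Whitfield and Kowalski all have date of academy graduation 24 May 2009, so the next rule applies.
Among Mbeki, Vasquez, Whitfield and Kowalski, by date of promotion to current rank (later first): Mbeki (2004-10-01) before Vasquez (2003-11-11) before Whitfield (2003-09-21) before Kowalski (2000-03-21).
Order: Abara, Fontaine, Ibarra, Mbeki, Vasquez, Whitfield, Kowalski.

Ibarra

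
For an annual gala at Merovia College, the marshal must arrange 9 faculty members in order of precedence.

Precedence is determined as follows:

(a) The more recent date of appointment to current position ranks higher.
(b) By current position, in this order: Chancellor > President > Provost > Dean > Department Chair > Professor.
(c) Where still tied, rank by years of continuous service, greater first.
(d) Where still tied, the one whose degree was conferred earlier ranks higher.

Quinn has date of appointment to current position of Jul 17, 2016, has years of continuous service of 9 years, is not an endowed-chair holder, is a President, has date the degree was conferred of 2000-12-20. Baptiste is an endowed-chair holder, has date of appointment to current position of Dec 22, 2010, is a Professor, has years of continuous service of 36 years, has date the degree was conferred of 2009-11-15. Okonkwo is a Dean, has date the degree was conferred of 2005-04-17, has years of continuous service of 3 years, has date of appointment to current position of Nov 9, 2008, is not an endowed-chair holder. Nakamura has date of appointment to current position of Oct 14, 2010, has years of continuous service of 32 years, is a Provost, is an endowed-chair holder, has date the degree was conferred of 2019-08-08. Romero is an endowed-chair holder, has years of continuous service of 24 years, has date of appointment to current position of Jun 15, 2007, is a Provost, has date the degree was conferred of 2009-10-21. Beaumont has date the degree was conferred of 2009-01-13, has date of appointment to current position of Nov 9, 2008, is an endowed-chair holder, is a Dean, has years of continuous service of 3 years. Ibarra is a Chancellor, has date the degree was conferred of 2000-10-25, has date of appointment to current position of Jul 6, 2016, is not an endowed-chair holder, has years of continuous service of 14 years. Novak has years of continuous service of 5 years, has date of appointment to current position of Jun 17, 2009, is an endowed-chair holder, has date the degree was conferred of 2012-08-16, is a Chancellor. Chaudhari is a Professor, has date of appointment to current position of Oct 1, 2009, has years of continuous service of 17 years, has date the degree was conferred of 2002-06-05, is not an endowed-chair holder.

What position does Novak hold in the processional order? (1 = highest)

By date of appointment to current position (later first): Quinn (Jul 17, 2016); then Ibarra (Jul 6, 2016); then Baptiste (Dec 22, 2010); then Nakamura (Oct 14, 2010); then Chaudhari (Oct 1, 2009); then Novak (Jun 17, 2009); then Okonkwo and Beaumont (both Nov 9, 2008); then Romero (Jun 15, 2007).
Okonkwo and Beaumont are each Dean, so the next rule applies.
Okonkwo and Beaumont both have years of continuous service 3 years, so the next rule applies.
Among Okonkwo and Beaumont, by date the degree was conferred (earlier first): Okonkwo (2005-04-17) before Beaumont (2009-01-13).
Order: Quinn, Ibarra, Baptiste, Nakamura, Chaudhari, Novak, Okonkwo, Beaumont, Romero. So position 6.

6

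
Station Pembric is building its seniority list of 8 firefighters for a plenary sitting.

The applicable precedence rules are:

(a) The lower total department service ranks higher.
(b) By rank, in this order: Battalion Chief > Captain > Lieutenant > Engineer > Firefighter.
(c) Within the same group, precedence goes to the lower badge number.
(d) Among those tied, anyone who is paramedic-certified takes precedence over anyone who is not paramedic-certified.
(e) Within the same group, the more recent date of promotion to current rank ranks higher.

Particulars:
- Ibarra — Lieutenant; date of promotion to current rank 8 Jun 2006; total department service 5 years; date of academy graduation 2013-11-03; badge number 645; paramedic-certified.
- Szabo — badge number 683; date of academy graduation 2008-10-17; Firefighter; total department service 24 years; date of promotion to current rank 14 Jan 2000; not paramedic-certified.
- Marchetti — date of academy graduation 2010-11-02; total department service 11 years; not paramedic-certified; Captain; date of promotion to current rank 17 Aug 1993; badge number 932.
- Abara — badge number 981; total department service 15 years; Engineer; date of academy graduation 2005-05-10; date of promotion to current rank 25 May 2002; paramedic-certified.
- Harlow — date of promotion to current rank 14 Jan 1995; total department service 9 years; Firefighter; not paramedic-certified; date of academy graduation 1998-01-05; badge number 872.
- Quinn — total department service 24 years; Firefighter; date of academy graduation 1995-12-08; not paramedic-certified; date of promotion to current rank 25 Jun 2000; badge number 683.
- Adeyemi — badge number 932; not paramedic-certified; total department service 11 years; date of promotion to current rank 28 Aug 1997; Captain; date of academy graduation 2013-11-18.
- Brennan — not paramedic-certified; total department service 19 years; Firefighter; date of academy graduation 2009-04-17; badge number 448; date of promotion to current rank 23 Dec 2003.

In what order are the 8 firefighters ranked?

Ibarra, Harlow, Adeyemi, Marchetti, Abara, Brennan, Quinn, Szabo

By total department service (lower first): Ibarra (5 years); then Harlow (9 years); then Adeyemi and Marchetti (both 11 years); then Abara (15 years); then Brennan (19 years); then Quinn and Szabo (both 24 years).
Adeyemi and Marchetti are each Captain, so the next rule applies.
Adeyemi and Marchetti both have badge number 932, so the next rule applies.
Adeyemi and Marchetti are each not paramedic-certified, so the next rule applies.
Among Adeyemi and Marchetti, by date of promotion to current rank (later first): Adeyemi (28 Aug 1997) before Marchetti (17 Aug 1993).
Quinn and Szabo are each Firefighter, so the next rule applies.
Quinn and Szabo both have badge number 683, so the next rule applies.
Quinn and Szabo are each not paramedic-certified, so the next rule applies.
Among Quinn and Szabo, by date of promotion to current rank (later first): Quinn (25 Jun 2000) before Szabo (14 Jan 2000).
Full order: Ibarra, Harlow, Adeyemi, Marchetti, Abara, Brennan, Quinn, Szabo.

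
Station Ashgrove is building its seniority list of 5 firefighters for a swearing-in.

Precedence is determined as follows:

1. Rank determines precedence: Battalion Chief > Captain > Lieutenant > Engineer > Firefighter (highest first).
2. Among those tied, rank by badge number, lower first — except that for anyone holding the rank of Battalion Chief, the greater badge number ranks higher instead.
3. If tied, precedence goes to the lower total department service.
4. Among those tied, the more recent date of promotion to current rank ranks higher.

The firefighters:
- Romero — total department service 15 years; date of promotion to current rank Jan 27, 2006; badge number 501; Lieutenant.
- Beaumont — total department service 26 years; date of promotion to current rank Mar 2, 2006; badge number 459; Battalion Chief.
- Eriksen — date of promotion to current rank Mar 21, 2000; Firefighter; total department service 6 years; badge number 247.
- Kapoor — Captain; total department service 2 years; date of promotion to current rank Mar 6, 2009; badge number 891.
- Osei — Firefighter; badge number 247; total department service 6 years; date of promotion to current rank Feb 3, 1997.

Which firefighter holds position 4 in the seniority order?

By rank: Beaumont (Battalion Chief); then Kapoor (Captain); then Romero (Lieutenant); then Eriksen and Osei (Firefighter).
Eriksen and Osei both have badge number 247, so the next rule applies.
Eriksen and Osei both have total department service 6 years, so the next rule applies.
Among Eriksen and Osei, by date of promotion to current rank (later first): Eriksen (Mar 21, 2000) before Osei (Feb 3, 1997).
Order: Beaumont, Kapoor, Romero, Eriksen, Osei.

Eriksen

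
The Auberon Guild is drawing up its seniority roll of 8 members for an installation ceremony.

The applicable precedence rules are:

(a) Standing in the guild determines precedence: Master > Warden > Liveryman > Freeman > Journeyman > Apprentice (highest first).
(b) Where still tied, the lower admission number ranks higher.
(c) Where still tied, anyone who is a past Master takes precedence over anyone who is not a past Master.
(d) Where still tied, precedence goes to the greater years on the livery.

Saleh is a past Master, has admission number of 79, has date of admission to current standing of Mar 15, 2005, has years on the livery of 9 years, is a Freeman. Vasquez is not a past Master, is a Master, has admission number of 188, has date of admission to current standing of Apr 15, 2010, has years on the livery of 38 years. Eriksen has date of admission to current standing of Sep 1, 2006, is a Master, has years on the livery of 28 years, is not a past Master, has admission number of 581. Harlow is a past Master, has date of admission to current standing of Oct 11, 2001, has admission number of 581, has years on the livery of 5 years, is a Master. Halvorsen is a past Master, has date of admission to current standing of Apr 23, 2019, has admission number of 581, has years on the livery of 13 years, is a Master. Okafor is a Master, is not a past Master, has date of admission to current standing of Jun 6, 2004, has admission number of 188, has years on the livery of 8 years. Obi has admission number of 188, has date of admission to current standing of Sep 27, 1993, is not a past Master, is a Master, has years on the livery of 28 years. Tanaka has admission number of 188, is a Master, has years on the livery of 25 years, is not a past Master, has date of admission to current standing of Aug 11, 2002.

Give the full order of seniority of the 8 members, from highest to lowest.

By standing in the guild: Vasquez, Obi, Tanaka, Okafor, Halvorsen, Harlow and Eriksen (Master); then Saleh (Freeman).
Among Vasquez, Obi, Tanaka, Okafor, Halvorsen, Harlow and Eriksen, by admission number (lower first): Vasquez, Obi, Tanaka and Okafor (188) before Halvorsen, Harlow and Eriksen (581).
Vasquez, Obi, Tanaka and Okafor are each not a past Master, so the next rule applies.
Among Vasquez, Obi, Tanaka and Okafor, by years on the livery (higher first): Vasquez (38 years) before Obi (28 years) before Tanaka (25 years) before Okafor (8 years).
Among Halvorsen, Harlow and Eriksen, a past Master before not a past Master: Halvorsen and Harlow (a past Master) before Eriksen (not a past Master).
Among Halvorsen and Harlow, by years on the livery (higher first): Halvorsen (13 years) before Harlow (5 years).
Full order: Vasquez, Obi, Tanaka, Okafor, Halvorsen, Harlow, Eriksen, Saleh.

Vasquez, Obi, Tanaka, Okafor, Halvorsen, Harlow, Eriksen, Saleh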